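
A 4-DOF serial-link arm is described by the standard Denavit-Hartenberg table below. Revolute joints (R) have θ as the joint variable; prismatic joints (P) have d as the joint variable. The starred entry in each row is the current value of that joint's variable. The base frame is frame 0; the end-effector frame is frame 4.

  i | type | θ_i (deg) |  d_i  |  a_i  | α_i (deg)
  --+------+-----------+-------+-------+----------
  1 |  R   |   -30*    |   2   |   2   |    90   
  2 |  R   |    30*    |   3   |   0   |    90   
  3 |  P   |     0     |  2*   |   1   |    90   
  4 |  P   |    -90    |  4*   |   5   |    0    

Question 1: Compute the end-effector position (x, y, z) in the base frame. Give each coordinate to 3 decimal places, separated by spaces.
1.683 0.183 5.098

after link 1: o_1 = (1.7321, -1.0000, 2.0000)
after link 2: o_2 = (0.2321, -3.5981, 2.0000)
after link 3: o_3 = (1.8481, -4.5311, 0.7679)
after link 4: o_4 = (1.6830, 0.1830, 5.0981)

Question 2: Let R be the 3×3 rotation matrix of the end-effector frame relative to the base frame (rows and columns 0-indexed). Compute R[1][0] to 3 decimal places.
0.250

End-effector x-axis (col 0 of R) = (-0.4330,0.2500,0.8660)
R[1][0] = 0.2500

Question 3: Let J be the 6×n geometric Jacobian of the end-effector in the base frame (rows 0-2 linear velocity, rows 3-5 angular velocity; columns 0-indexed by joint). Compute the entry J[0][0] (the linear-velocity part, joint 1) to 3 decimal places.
-0.183

axis z_0 = ẑ; lever o_n−o_0 = (1.6830,0.1830,5.0981)
cross product → J_v[:, 0] = (-0.1830,1.6830,0.0000)
J_ω[:, 0] = z_0
entry J[0][0] = -0.1830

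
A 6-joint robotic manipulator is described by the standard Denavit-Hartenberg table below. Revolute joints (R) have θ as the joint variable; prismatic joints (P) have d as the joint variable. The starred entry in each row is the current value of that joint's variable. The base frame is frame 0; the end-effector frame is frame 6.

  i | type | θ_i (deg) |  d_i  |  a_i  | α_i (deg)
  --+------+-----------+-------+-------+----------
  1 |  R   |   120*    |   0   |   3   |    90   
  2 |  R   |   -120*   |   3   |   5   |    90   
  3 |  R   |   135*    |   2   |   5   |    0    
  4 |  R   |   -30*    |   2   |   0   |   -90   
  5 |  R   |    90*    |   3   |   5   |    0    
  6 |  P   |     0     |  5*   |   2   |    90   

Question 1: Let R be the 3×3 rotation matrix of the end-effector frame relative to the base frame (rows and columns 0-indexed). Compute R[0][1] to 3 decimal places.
-0.466

End-effector y-axis (col 1 of R) = (-0.4656,0.2888,0.8365)
R[0][1] = -0.4656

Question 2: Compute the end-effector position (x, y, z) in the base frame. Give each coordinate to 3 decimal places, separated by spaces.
after link 1: o_1 = (-1.5000, 2.5981, 0.0000)
after link 2: o_2 = (2.3481, 1.9330, -4.3301)
after link 3: o_3 = (5.3921, 3.7317, -0.2683)
after link 4: o_4 = (6.2581, 2.2317, 0.7317)
after link 5: o_5 = (2.6962, 6.8483, 0.7413)
after link 6: o_6 = (-0.4980, 9.7925, 3.9239)

-0.498 9.792 3.924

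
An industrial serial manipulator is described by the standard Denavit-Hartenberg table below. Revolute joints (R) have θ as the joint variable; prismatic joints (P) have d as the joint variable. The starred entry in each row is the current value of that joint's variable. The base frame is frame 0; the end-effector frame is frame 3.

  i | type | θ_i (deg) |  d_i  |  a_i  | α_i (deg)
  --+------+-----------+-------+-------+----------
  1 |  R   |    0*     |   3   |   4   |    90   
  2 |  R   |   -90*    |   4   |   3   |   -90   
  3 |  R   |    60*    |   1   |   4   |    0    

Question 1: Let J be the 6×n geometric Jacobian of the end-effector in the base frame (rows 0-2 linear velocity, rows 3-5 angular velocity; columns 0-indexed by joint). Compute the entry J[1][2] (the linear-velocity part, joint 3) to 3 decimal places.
axis z_2 = (1.0000,-0.0000,0.0000); lever o_n−o_2 = (1.0000,3.4641,-2.0000)
cross product → J_v[:, 2] = (-0.0000,2.0000,3.4641)
J_ω[:, 2] = z_2
entry J[1][2] = 2.0000

2.000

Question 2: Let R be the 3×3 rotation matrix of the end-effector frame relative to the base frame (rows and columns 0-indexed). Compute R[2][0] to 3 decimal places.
-0.500

End-effector x-axis (col 0 of R) = (0.0000,0.8660,-0.5000)
R[2][0] = -0.5000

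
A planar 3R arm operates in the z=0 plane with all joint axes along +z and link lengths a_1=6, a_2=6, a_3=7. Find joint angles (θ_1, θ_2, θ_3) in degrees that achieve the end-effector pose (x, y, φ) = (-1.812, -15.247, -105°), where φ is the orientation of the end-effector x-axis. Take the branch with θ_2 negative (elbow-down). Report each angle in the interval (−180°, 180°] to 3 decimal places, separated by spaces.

-45.003 -89.997 30.000

wrist centre = target − a_3·(cos φ, sin φ) = (-0.0003, -8.4855)
cos θ_2 = (72.0040−6²−6²)/(2·6·6) = 0.0001; θ_2 = -89.9968° (elbow-down)
β = atan2(-8.4855,-0.0003) = -90.0018°; ψ = atan2(-6.0000,6.0003) = -44.9984°
θ_1 = β − ψ = -45.0034°
θ_3 = φ − θ_1 − θ_2 = 30.0002° (wrapped to (-180°,180°])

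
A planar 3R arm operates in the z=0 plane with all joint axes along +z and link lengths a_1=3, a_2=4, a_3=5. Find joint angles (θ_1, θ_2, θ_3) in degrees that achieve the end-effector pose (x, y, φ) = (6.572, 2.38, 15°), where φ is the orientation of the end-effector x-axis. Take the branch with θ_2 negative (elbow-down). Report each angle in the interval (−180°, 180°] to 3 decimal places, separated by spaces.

134.999 -150.002 30.003

wrist centre = target − a_3·(cos φ, sin φ) = (1.7424, 1.0859)
cos θ_2 = (4.2150−3²−4²)/(2·3·4) = -0.8660; θ_2 = -150.0016° (elbow-down)
β = atan2(1.0859,1.7424) = 31.9326°; ψ = atan2(-1.9999,-0.4642) = -103.0665°
θ_1 = β − ψ = 134.9991°
θ_3 = φ − θ_1 − θ_2 = 30.0026° (wrapped to (-180°,180°])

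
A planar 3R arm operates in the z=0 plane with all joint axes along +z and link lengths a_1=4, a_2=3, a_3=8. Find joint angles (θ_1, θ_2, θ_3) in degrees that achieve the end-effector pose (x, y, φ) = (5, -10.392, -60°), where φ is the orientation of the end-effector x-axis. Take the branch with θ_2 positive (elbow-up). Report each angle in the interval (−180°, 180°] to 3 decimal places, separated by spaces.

wrist centre = target − a_3·(cos φ, sin φ) = (1.0000, -3.4638)
cos θ_2 = (12.9979−4²−3²)/(2·4·3) = -0.5001; θ_2 = 120.0058° (elbow-up)
β = atan2(-3.4638,1.0000) = -73.8965°; ψ = atan2(2.5979,2.4997) = 46.1035°
θ_1 = β − ψ = -120.0000°
θ_3 = φ − θ_1 − θ_2 = -60.0058° (wrapped to (-180°,180°])

-120.000 120.006 -60.006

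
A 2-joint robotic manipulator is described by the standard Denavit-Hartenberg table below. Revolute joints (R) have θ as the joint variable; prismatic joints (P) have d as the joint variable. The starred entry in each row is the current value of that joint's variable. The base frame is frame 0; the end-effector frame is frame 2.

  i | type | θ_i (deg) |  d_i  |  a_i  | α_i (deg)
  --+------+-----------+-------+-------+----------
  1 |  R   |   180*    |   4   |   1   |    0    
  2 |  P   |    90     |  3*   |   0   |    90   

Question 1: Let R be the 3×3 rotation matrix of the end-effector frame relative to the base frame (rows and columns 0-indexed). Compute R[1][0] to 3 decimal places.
-1.000

End-effector x-axis (col 0 of R) = (-0.0000,-1.0000,0.0000)
R[1][0] = -1.0000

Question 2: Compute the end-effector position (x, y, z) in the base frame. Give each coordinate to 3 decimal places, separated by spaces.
after link 1: o_1 = (-1.0000, 0.0000, 4.0000)
after link 2: o_2 = (-1.0000, 0.0000, 7.0000)

-1.000 0.000 7.000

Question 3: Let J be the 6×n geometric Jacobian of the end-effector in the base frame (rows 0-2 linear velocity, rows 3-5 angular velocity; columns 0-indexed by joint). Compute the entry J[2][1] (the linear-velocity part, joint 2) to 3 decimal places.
1.000

prismatic axis z_1 = (0.0000,0.0000,1.0000)
J_v[:, 1] = z_1; J_ω[:, 1] = (0,0,0)
entry J[2][1] = 1.0000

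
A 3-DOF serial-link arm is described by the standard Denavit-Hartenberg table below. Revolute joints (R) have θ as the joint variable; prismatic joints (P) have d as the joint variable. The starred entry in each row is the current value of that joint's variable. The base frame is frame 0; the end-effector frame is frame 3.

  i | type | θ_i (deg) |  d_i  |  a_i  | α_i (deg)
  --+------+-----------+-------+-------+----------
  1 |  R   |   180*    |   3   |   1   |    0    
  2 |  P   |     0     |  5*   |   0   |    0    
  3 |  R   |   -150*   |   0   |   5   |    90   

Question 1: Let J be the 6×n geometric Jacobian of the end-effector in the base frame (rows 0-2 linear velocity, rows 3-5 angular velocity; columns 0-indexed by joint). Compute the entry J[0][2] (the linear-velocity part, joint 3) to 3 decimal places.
axis z_2 = (0.0000,0.0000,1.0000); lever o_n−o_2 = (4.3301,2.5000,0.0000)
cross product → J_v[:, 2] = (-2.5000,4.3301,0.0000)
J_ω[:, 2] = z_2
entry J[0][2] = -2.5000

-2.500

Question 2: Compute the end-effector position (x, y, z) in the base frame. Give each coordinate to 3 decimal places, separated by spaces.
after link 1: o_1 = (-1.0000, 0.0000, 3.0000)
after link 2: o_2 = (-1.0000, 0.0000, 8.0000)
after link 3: o_3 = (3.3301, 2.5000, 8.0000)

3.330 2.500 8.000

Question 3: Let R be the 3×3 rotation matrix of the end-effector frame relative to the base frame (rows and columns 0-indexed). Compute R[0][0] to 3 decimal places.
0.866

End-effector x-axis (col 0 of R) = (0.8660,0.5000,0.0000)
R[0][0] = 0.8660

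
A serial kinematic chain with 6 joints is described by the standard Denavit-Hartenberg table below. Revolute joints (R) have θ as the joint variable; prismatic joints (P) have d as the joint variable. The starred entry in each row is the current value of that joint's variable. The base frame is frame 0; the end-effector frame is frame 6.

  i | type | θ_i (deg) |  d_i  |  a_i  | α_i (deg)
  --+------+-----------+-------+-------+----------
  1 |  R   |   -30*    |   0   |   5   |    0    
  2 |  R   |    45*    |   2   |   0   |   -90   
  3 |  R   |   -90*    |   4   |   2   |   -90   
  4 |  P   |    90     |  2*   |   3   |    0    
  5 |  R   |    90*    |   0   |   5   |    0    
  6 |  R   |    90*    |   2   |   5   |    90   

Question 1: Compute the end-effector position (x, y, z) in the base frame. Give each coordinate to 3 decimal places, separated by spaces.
6.641 4.331 -1.000

after link 1: o_1 = (4.3301, -2.5000, 0.0000)
after link 2: o_2 = (4.3301, -2.5000, 2.0000)
after link 3: o_3 = (3.2949, 1.3637, 4.0000)
after link 4: o_4 = (6.0032, -1.0164, 4.0000)
after link 5: o_5 = (6.0032, -1.0164, -1.0000)
after link 6: o_6 = (6.6409, 4.3308, -1.0000)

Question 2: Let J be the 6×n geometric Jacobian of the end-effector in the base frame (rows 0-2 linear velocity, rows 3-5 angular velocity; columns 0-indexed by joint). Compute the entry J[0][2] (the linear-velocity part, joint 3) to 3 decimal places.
axis z_2 = (-0.2588,0.9659,0.0000); lever o_n−o_2 = (2.3108,6.8308,-3.0000)
cross product → J_v[:, 2] = (-2.8978,-0.7765,-4.0000)
J_ω[:, 2] = z_2
entry J[0][2] = -2.8978

-2.898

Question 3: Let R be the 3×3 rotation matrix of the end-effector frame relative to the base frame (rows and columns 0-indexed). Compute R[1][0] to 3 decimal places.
End-effector x-axis (col 0 of R) = (-0.2588,0.9659,-0.0000)
R[1][0] = 0.9659

0.966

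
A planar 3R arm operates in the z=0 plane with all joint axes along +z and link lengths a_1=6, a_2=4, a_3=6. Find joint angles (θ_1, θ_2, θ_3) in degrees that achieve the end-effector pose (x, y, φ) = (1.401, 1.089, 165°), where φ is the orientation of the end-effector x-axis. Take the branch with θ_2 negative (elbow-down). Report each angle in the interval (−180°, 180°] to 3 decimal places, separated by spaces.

wrist centre = target − a_3·(cos φ, sin φ) = (7.1966, -0.4639)
cos θ_2 = (52.0056−6²−4²)/(2·6·4) = 0.0001; θ_2 = -89.9933° (elbow-down)
β = atan2(-0.4639,7.1966) = -3.6884°; ψ = atan2(-4.0000,6.0005) = -33.6880°
θ_1 = β − ψ = 29.9996°
θ_3 = φ − θ_1 − θ_2 = -135.0063° (wrapped to (-180°,180°])

30.000 -89.993 -135.006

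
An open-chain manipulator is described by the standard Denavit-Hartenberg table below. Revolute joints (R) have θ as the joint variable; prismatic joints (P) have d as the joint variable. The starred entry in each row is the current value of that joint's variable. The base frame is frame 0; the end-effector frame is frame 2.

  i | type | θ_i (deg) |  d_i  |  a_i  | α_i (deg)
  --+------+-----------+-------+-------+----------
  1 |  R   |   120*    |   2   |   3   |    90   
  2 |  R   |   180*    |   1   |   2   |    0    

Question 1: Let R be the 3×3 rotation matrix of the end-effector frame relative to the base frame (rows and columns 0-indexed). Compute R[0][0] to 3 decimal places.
End-effector x-axis (col 0 of R) = (0.5000,-0.8660,0.0000)
R[0][0] = 0.5000

0.500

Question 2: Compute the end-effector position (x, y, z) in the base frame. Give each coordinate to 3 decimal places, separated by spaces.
after link 1: o_1 = (-1.5000, 2.5981, 2.0000)
after link 2: o_2 = (0.3660, 1.3660, 2.0000)

0.366 1.366 2.000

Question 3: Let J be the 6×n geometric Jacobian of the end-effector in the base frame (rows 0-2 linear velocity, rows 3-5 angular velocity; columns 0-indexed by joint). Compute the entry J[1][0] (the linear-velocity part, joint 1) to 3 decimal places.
axis z_0 = ẑ; lever o_n−o_0 = (0.3660,1.3660,2.0000)
cross product → J_v[:, 0] = (-1.3660,0.3660,0.0000)
J_ω[:, 0] = z_0
entry J[1][0] = 0.3660

0.366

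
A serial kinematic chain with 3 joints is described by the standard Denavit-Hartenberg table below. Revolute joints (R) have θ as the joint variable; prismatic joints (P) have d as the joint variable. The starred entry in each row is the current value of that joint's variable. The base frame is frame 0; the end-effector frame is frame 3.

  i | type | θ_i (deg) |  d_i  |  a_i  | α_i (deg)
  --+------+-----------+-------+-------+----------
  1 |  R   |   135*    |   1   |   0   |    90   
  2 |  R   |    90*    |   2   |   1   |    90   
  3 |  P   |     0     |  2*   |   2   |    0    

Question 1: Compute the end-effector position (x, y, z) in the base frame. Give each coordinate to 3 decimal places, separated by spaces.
0.000 2.828 4.000

after link 1: o_1 = (0.0000, 0.0000, 1.0000)
after link 2: o_2 = (1.4142, 1.4142, 2.0000)
after link 3: o_3 = (0.0000, 2.8284, 4.0000)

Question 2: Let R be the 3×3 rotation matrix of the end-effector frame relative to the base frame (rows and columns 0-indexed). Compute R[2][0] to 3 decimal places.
End-effector x-axis (col 0 of R) = (-0.0000,0.0000,1.0000)
R[2][0] = 1.0000

1.000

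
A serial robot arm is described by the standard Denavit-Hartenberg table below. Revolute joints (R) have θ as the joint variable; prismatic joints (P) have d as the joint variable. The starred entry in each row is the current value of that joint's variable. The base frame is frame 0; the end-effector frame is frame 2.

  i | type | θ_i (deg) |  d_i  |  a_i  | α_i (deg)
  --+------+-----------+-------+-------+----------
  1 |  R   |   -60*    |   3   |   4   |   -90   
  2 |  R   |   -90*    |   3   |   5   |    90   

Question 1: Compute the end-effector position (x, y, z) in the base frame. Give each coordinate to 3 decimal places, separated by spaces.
after link 1: o_1 = (2.0000, -3.4641, 3.0000)
after link 2: o_2 = (4.5981, -1.9641, 8.0000)

4.598 -1.964 8.000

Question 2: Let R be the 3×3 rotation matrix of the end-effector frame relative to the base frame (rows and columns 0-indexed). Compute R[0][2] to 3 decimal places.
End-effector z-axis (col 2 of R) = (-0.5000,0.8660,0.0000)
R[0][2] = -0.5000

-0.500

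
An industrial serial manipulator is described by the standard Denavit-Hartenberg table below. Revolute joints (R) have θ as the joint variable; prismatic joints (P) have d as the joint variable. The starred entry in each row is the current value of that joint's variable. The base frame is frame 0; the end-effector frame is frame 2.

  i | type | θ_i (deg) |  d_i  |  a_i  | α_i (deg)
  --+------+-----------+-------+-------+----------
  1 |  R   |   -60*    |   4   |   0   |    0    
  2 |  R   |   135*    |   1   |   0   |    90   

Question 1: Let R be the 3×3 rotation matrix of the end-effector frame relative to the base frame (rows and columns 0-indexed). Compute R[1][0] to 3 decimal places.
0.966

End-effector x-axis (col 0 of R) = (0.2588,0.9659,0.0000)
R[1][0] = 0.9659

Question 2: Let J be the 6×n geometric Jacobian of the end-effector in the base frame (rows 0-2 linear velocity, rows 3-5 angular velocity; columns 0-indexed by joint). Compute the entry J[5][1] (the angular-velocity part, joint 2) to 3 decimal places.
axis z_1 = (0.0000,0.0000,1.0000); lever o_n−o_1 = (0.0000,0.0000,1.0000)
cross product → J_v[:, 1] = (0.0000,0.0000,0.0000)
J_ω[:, 1] = z_1
entry J[5][1] = 1.0000

1.000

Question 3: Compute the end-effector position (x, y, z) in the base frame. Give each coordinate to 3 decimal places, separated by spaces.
0.000 0.000 5.000

after link 1: o_1 = (0.0000, 0.0000, 4.0000)
after link 2: o_2 = (0.0000, 0.0000, 5.0000)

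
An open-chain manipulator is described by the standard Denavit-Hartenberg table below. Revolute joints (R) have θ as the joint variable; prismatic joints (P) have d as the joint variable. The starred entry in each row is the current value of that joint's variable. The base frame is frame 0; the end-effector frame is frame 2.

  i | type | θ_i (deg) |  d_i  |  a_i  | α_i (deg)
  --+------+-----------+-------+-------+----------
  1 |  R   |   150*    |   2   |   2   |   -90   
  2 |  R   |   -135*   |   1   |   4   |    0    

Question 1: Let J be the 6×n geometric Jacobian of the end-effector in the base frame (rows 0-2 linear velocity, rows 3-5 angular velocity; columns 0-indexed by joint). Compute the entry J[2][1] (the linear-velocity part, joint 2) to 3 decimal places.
2.828

axis z_1 = (-0.5000,-0.8660,0.0000); lever o_n−o_1 = (1.9495,-2.2802,2.8284)
cross product → J_v[:, 1] = (-2.4495,1.4142,2.8284)
J_ω[:, 1] = z_1
entry J[2][1] = 2.8284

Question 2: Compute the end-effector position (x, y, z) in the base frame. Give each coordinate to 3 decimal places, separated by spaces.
after link 1: o_1 = (-1.7321, 1.0000, 2.0000)
after link 2: o_2 = (0.2174, -1.2802, 4.8284)

0.217 -1.280 4.828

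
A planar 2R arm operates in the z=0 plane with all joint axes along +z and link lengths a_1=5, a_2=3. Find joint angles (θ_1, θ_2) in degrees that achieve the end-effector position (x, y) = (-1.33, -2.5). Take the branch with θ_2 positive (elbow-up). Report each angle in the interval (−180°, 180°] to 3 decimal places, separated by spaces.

cos θ_2 = (8.0189−5²−3²)/(2·5·3) = -0.8660; θ_2 = 150.0013° (elbow-up)
β = atan2(-2.5000,-1.3300) = -118.0130°; ψ = atan2(1.4999,2.4019) = 31.9841°
θ_1 = β − ψ = -149.9971°

-149.997 150.001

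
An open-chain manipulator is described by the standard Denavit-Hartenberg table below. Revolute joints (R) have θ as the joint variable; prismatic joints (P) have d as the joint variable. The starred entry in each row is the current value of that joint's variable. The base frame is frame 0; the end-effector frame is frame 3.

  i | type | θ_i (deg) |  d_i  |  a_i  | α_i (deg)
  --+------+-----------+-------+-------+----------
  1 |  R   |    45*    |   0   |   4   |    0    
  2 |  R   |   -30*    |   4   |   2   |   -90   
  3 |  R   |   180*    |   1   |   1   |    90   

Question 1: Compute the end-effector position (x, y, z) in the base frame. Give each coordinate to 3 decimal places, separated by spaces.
after link 1: o_1 = (2.8284, 2.8284, 0.0000)
after link 2: o_2 = (4.7603, 3.3461, 4.0000)
after link 3: o_3 = (3.5355, 4.0532, 4.0000)

3.536 4.053 4.000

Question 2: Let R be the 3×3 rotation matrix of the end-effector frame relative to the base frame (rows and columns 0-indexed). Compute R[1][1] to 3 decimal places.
End-effector y-axis (col 1 of R) = (-0.2588,0.9659,0.0000)
R[1][1] = 0.9659

0.966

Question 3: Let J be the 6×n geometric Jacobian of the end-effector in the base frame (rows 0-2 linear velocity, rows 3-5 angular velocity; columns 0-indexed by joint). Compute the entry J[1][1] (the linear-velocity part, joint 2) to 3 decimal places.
0.707

axis z_1 = (0.0000,0.0000,1.0000); lever o_n−o_1 = (0.7071,1.2247,4.0000)
cross product → J_v[:, 1] = (-1.2247,0.7071,0.0000)
J_ω[:, 1] = z_1
entry J[1][1] = 0.7071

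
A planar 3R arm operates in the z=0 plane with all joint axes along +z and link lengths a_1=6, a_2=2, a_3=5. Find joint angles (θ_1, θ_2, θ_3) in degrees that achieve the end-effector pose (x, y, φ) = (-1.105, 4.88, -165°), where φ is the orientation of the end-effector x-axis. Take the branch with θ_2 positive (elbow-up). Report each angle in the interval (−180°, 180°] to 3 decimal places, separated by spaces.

wrist centre = target − a_3·(cos φ, sin φ) = (3.7246, 6.1741)
cos θ_2 = (51.9923−6²−2²)/(2·6·2) = 0.4997; θ_2 = 60.0212° (elbow-up)
β = atan2(6.1741,3.7246) = 58.8988°; ψ = atan2(1.7324,6.9994) = 13.9020°
θ_1 = β − ψ = 44.9968°
θ_3 = φ − θ_1 − θ_2 = 89.9820° (wrapped to (-180°,180°])

44.997 60.021 89.982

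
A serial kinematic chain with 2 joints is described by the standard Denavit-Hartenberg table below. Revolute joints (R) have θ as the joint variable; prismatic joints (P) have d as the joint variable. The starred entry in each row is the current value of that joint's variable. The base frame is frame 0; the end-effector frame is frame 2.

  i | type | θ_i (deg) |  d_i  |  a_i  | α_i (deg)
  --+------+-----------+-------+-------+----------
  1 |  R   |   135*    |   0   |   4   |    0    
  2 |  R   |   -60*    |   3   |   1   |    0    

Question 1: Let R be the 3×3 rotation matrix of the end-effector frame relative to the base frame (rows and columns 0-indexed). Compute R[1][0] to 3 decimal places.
End-effector x-axis (col 0 of R) = (0.2588,0.9659,0.0000)
R[1][0] = 0.9659

0.966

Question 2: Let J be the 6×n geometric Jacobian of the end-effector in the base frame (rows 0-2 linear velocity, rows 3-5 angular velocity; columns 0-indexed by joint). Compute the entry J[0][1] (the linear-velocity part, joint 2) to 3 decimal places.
-0.966

axis z_1 = (0.0000,0.0000,1.0000); lever o_n−o_1 = (0.2588,0.9659,3.0000)
cross product → J_v[:, 1] = (-0.9659,0.2588,0.0000)
J_ω[:, 1] = z_1
entry J[0][1] = -0.9659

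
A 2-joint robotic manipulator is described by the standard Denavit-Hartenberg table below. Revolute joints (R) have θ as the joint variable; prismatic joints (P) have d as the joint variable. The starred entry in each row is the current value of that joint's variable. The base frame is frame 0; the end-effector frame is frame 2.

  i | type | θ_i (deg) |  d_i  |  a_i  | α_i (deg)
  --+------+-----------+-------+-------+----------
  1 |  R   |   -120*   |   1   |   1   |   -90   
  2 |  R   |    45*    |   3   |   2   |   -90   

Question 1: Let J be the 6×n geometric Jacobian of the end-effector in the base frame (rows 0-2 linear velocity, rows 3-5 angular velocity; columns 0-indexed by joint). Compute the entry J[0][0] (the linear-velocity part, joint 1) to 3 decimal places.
3.591

axis z_0 = ẑ; lever o_n−o_0 = (1.3910,-3.5908,-0.4142)
cross product → J_v[:, 0] = (3.5908,1.3910,-0.0000)
J_ω[:, 0] = z_0
entry J[0][0] = 3.5908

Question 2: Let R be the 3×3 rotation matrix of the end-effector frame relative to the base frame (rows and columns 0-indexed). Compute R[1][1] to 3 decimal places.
End-effector y-axis (col 1 of R) = (-0.8660,0.5000,-0.0000)
R[1][1] = 0.5000

0.500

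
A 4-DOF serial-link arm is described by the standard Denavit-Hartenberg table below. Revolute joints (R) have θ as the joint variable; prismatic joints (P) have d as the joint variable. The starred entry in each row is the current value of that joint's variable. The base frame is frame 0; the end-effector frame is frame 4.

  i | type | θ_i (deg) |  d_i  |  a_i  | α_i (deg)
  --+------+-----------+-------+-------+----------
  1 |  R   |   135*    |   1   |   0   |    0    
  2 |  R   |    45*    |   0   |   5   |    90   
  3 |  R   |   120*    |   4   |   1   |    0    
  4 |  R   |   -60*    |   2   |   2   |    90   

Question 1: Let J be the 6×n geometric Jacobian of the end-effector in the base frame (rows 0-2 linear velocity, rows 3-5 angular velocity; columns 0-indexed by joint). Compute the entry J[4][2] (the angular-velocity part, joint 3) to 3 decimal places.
axis z_2 = (0.0000,1.0000,0.0000); lever o_n−o_2 = (-0.5000,6.0000,2.5981)
cross product → J_v[:, 2] = (2.5981,-0.0000,0.5000)
J_ω[:, 2] = z_2
entry J[4][2] = 1.0000

1.000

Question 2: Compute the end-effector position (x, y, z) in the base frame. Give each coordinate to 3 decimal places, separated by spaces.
-5.500 6.000 3.598

after link 1: o_1 = (0.0000, 0.0000, 1.0000)
after link 2: o_2 = (-5.0000, 0.0000, 1.0000)
after link 3: o_3 = (-4.5000, 4.0000, 1.8660)
after link 4: o_4 = (-5.5000, 6.0000, 3.5981)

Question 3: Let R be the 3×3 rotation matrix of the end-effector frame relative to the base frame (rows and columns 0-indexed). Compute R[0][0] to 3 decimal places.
-0.500

End-effector x-axis (col 0 of R) = (-0.5000,0.0000,0.8660)
R[0][0] = -0.5000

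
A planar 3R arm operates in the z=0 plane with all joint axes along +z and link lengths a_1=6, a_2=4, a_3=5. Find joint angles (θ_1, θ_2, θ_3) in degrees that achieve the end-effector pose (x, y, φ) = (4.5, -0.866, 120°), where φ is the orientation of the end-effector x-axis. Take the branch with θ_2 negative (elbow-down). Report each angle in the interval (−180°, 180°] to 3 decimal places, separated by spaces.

-13.173 -60.000 -166.826

wrist centre = target − a_3·(cos φ, sin φ) = (7.0000, -5.1961)
cos θ_2 = (75.9997−6²−4²)/(2·6·4) = 0.5000; θ_2 = -60.0004° (elbow-down)
β = atan2(-5.1961,7.0000) = -36.5866°; ψ = atan2(-3.4641,8.0000) = -23.4134°
θ_1 = β − ψ = -13.1733°
θ_3 = φ − θ_1 − θ_2 = -166.8264° (wrapped to (-180°,180°])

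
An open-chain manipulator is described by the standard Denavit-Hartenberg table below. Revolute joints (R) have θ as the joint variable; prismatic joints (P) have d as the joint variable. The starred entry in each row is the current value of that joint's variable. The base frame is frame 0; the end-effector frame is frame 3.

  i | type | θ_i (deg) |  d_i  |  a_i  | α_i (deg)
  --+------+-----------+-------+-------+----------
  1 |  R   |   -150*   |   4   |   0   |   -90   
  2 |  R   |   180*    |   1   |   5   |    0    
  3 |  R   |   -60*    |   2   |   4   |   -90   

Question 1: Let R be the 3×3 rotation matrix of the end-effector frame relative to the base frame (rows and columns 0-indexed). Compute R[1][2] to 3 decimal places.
End-effector z-axis (col 2 of R) = (0.7500,0.4330,0.5000)
R[1][2] = 0.4330

0.433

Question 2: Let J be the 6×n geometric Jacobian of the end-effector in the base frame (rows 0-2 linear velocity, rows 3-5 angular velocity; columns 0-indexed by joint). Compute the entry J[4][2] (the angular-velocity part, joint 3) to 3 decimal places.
axis z_2 = (0.5000,-0.8660,0.0000); lever o_n−o_2 = (2.7321,-0.7321,-3.4641)
cross product → J_v[:, 2] = (3.0000,1.7321,2.0000)
J_ω[:, 2] = z_2
entry J[4][2] = -0.8660

-0.866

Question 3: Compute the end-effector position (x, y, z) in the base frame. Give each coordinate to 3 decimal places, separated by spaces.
after link 1: o_1 = (0.0000, 0.0000, 4.0000)
after link 2: o_2 = (4.8301, 1.6340, 4.0000)
after link 3: o_3 = (7.5622, 0.9019, 0.5359)

7.562 0.902 0.536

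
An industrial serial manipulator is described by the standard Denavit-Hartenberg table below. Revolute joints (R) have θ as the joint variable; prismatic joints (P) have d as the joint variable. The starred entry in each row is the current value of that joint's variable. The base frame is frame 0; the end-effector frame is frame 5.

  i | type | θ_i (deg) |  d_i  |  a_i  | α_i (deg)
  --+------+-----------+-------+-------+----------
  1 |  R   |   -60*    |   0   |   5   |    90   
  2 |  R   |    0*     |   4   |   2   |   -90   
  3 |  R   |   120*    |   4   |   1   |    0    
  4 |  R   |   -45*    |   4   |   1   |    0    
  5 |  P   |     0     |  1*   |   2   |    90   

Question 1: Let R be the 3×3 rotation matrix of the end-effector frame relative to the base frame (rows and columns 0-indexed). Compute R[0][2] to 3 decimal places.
0.259

End-effector z-axis (col 2 of R) = (0.2588,-0.9659,0.0000)
R[0][2] = 0.2588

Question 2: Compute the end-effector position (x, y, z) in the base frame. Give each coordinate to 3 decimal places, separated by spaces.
after link 1: o_1 = (2.5000, -4.3301, 0.0000)
after link 2: o_2 = (0.0359, -8.0622, 0.0000)
after link 3: o_3 = (0.5359, -7.1962, 4.0000)
after link 4: o_4 = (1.5018, -6.9373, 8.0000)
after link 5: o_5 = (3.4337, -6.4197, 9.0000)

3.434 -6.420 9.000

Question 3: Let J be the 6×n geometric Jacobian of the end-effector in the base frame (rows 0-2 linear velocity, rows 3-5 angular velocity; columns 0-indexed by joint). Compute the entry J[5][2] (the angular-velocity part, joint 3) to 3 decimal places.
1.000

axis z_2 = (0.0000,0.0000,1.0000); lever o_n−o_2 = (3.3978,1.6425,9.0000)
cross product → J_v[:, 2] = (-1.6425,3.3978,0.0000)
J_ω[:, 2] = z_2
entry J[5][2] = 1.0000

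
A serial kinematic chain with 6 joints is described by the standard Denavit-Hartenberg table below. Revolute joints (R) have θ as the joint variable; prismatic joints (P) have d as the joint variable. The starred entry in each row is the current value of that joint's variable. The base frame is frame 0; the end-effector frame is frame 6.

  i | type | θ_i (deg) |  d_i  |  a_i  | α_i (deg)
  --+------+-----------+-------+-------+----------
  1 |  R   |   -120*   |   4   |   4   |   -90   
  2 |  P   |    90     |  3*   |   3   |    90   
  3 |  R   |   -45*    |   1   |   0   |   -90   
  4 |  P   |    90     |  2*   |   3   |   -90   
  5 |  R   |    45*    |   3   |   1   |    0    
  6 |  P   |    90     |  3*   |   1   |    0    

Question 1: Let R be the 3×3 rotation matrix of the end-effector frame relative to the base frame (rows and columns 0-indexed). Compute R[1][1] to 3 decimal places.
End-effector y-axis (col 1 of R) = (0.0795,-0.8624,-0.5000)
R[1][1] = -0.8624

-0.862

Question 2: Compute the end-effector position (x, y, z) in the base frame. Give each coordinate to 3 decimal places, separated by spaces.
5.631 -5.560 4.828

after link 1: o_1 = (-2.0000, -3.4641, 4.0000)
after link 2: o_2 = (0.5981, -4.9641, 1.0000)
after link 3: o_3 = (0.0981, -5.8301, 1.0000)
after link 4: o_4 = (2.8228, -3.9392, -0.4142)
after link 5: o_5 = (4.5805, -4.1374, 2.2071)
after link 6: o_6 = (5.6310, -5.5605, 4.8284)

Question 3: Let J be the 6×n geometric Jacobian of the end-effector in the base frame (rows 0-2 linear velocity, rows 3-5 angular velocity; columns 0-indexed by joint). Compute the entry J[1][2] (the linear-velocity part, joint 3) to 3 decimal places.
1.914

axis z_2 = (-0.5000,-0.8660,0.0000); lever o_n−o_2 = (5.0330,-0.5964,3.8284)
cross product → J_v[:, 2] = (-3.3155,1.9142,4.6569)
J_ω[:, 2] = z_2
entry J[1][2] = 1.9142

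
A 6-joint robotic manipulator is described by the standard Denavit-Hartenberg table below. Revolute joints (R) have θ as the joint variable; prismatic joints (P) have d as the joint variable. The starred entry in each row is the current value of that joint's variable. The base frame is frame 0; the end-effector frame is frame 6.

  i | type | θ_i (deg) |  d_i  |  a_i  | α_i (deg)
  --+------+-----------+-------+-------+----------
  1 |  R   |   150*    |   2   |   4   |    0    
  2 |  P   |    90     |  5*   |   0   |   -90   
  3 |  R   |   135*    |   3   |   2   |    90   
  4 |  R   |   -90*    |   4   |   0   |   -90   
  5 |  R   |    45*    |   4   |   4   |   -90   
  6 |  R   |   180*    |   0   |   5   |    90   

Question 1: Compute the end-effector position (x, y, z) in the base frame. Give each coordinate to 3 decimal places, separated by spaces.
0.203 0.938 -0.571

after link 1: o_1 = (-3.4641, 2.0000, 2.0000)
after link 2: o_2 = (-3.4641, 2.0000, 7.0000)
after link 3: o_3 = (-0.1589, 1.7247, 5.5858)
after link 4: o_4 = (-1.5731, -0.7247, 2.7574)
after link 5: o_5 = (-1.6084, 4.8710, 1.9289)
after link 6: o_6 = (0.2035, 0.9382, -0.5711)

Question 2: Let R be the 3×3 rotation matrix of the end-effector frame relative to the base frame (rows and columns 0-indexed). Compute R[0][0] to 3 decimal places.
0.362

End-effector x-axis (col 0 of R) = (0.3624,-0.7866,-0.5000)
R[0][0] = 0.3624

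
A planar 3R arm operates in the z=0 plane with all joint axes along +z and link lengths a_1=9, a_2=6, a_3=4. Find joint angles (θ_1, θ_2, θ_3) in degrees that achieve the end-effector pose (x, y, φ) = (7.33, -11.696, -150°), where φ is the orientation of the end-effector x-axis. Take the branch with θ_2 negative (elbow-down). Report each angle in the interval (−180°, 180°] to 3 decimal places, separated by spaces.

wrist centre = target − a_3·(cos φ, sin φ) = (10.7941, -9.6960)
cos θ_2 = (210.5250−9²−6²)/(2·9·6) = 0.8660; θ_2 = -30.0060° (elbow-down)
β = atan2(-9.6960,10.7941) = -41.9324°; ψ = atan2(-3.0005,14.1958) = -11.9348°
θ_1 = β − ψ = -29.9975°
θ_3 = φ − θ_1 − θ_2 = -89.9964° (wrapped to (-180°,180°])

-29.998 -30.006 -89.996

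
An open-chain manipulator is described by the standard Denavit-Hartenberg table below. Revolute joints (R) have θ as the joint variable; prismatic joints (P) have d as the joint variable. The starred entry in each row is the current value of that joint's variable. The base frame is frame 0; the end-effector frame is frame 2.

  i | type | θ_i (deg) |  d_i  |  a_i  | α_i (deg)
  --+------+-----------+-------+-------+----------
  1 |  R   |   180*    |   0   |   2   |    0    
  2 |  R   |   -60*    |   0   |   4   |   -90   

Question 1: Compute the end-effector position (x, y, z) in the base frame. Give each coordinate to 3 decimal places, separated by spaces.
-4.000 3.464 0.000

after link 1: o_1 = (-2.0000, 0.0000, 0.0000)
after link 2: o_2 = (-4.0000, 3.4641, 0.0000)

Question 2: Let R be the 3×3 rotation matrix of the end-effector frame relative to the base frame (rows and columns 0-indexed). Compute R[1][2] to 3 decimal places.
-0.500

End-effector z-axis (col 2 of R) = (-0.8660,-0.5000,0.0000)
R[1][2] = -0.5000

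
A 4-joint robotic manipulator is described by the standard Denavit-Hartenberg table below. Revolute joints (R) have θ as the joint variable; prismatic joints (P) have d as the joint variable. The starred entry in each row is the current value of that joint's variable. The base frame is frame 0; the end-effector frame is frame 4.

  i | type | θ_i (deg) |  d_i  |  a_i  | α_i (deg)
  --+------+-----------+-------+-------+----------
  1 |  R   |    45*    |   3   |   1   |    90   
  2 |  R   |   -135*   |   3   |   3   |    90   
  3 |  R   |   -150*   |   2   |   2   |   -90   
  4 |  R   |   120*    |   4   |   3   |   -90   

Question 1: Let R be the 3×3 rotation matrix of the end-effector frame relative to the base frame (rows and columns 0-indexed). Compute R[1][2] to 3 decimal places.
-0.931

End-effector z-axis (col 2 of R) = (-0.3188,-0.9312,-0.1768)
R[1][2] = -0.9312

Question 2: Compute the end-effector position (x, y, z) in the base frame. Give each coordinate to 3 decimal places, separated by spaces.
-1.782 -0.772 -0.652

after link 1: o_1 = (0.7071, 0.7071, 3.0000)
after link 2: o_2 = (1.3284, -2.9142, 0.8787)
after link 3: o_3 = (0.4873, -2.3411, 3.5176)
after link 4: o_4 = (-1.7823, -0.7724, -0.6523)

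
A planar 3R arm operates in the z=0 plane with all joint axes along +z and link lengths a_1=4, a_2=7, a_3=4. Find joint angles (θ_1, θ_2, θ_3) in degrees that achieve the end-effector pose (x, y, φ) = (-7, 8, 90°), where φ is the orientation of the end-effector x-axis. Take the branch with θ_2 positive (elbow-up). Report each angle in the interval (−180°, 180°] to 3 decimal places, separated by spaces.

wrist centre = target − a_3·(cos φ, sin φ) = (-7.0000, 4.0000)
cos θ_2 = (65.0000−4²−7²)/(2·4·7) = 0.0000; θ_2 = 90.0000° (elbow-up)
β = atan2(4.0000,-7.0000) = 150.2551°; ψ = atan2(7.0000,4.0000) = 60.2551°
θ_1 = β − ψ = 90.0000°
θ_3 = φ − θ_1 − θ_2 = -90.0000° (wrapped to (-180°,180°])

90.000 90.000 -90.000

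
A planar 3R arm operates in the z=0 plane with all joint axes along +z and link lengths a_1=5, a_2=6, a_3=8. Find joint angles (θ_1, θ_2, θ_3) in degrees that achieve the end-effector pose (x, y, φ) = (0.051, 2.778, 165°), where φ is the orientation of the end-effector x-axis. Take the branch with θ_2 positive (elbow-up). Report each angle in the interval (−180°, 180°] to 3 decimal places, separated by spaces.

wrist centre = target − a_3·(cos φ, sin φ) = (7.7784, 0.7074)
cos θ_2 = (61.0041−5²−6²)/(2·5·6) = 0.0001; θ_2 = 89.9961° (elbow-up)
β = atan2(0.7074,7.7784) = 5.1968°; ψ = atan2(6.0000,5.0004) = 50.1921°
θ_1 = β − ψ = -44.9954°
θ_3 = φ − θ_1 − θ_2 = 119.9993° (wrapped to (-180°,180°])

-44.995 89.996 119.999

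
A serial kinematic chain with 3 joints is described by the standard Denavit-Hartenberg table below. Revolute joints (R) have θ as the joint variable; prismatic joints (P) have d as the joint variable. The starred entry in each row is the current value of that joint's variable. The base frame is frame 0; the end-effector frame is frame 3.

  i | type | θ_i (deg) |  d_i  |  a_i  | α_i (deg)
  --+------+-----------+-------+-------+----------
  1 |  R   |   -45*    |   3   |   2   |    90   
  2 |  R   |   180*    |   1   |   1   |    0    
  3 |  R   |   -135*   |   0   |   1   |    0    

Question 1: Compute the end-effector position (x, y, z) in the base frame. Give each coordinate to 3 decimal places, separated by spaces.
0.500 -1.914 3.707

after link 1: o_1 = (1.4142, -1.4142, 3.0000)
after link 2: o_2 = (0.0000, -1.4142, 3.0000)
after link 3: o_3 = (0.5000, -1.9142, 3.7071)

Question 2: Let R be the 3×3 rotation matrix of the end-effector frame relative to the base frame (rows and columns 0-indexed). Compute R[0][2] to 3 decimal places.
-0.707

End-effector z-axis (col 2 of R) = (-0.7071,-0.7071,0.0000)
R[0][2] = -0.7071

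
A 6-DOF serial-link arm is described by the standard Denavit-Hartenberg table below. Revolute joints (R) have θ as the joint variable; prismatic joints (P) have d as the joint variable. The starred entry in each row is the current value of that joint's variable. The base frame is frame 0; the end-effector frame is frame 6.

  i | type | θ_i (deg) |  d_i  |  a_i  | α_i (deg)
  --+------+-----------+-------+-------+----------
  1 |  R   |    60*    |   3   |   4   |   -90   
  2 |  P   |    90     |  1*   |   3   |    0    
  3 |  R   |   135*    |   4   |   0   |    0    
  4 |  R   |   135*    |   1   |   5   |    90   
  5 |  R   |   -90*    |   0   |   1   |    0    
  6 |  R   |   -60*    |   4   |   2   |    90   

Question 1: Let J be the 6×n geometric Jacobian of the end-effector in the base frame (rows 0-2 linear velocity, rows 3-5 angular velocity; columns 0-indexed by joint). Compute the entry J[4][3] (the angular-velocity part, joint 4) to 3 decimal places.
0.500

axis z_3 = (-0.8660,0.5000,0.0000); lever o_n−o_3 = (2.5000,2.3301,4.0000)
cross product → J_v[:, 3] = (2.0000,3.4641,-3.2679)
J_ω[:, 3] = z_3
entry J[4][3] = 0.5000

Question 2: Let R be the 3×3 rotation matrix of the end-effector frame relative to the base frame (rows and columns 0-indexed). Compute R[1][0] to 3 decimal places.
End-effector x-axis (col 0 of R) = (0.0000,-1.0000,-0.0000)
R[1][0] = -1.0000

-1.000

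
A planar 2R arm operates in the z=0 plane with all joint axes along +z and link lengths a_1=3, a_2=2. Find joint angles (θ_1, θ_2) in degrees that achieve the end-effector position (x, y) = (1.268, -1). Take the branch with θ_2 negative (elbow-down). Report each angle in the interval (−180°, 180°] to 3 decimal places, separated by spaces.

cos θ_2 = (2.6078−3²−2²)/(2·3·2) = -0.8660; θ_2 = -149.9988° (elbow-down)
β = atan2(-1.0000,1.2680) = -38.2608°; ψ = atan2(-1.0000,1.2680) = -38.2625°
θ_1 = β − ψ = 0.0017°

0.002 -149.999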